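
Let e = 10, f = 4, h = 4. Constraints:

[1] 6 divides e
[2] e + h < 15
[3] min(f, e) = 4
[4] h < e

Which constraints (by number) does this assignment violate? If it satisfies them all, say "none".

[1] 10 = 6×1 + 4, so 6 does not divide 10 — violated.
[2] e + h = 10 + 4 = 14; 14 < 15 — OK.
[3] min(4, 10) = 4 — OK.
[4] h = 4, e = 10; 4 < 10 — OK.

Violated: 1.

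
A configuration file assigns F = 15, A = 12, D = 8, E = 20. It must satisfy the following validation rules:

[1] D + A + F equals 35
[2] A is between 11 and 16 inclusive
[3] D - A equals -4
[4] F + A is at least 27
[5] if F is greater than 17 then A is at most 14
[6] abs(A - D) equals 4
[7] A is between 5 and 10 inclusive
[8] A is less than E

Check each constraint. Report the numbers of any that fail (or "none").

[1] D + A + F = 8 + 12 + 15 = 35 — satisfied.
[2] A = 12 lies in [11, 16] — satisfied.
[3] D - A = 8 - 12 = -4 — satisfied.
[4] F + A = 15 + 12 = 27; 27 ≥ 27 — satisfied.
[5] F = 15, not > 17; antecedent false, conditional vacuously true — satisfied.
[6] abs(12 - 8) = 4 — satisfied.
[7] A = 12 is outside [5, 10] — violated.
[8] A = 12, E = 20; 12 < 20 — satisfied.

Violated: 7.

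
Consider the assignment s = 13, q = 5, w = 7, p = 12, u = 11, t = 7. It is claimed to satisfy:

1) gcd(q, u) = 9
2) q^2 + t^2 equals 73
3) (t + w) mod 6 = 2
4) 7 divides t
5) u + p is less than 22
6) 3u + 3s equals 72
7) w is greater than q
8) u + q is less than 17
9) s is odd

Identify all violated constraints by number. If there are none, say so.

1) gcd(5, 11) = 1, not 9  FAIL
2) q^2 + t^2 = 5^2 + 7^2 = 25 + 49 = 74, not 73  FAIL
3) t + w = 14; 14 mod 6 = 2  OK
4) 7 / 7 = 1, so 7 divides 7  OK
5) u + p = 11 + 12 = 23; 23 ≥ 22, bound 22 not met  FAIL
6) 3u + 3s = 3(11) + 3(13) = 72  OK
7) w = 7, q = 5; 7 > 5  OK
8) u + q = 11 + 5 = 16; 16 < 17  OK
9) s = 13 is odd  OK

No — constraints 1, 2, and 5 are not satisfied.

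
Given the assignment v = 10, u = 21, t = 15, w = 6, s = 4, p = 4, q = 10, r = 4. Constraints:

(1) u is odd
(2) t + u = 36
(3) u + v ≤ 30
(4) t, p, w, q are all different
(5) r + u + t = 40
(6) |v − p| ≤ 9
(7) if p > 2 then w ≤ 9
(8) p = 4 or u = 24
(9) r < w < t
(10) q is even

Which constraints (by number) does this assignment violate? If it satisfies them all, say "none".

Constraint 3 does not hold.

(1) u = 21 is odd — holds.
(2) t + u = 15 + 21 = 36 — holds.
(3) u + v = 21 + 10 = 31; 31 > 30, bound 30 not met — fails.
(4) values 15, 4, 6, 10 are pairwise distinct — holds.
(5) r + u + t = 4 + 21 + 15 = 40 — holds.
(6) |10 − 4| = 6; 6 ≤ 9 — holds.
(7) p = 4 > 2, so we need w ≤ 9; w = 6 ≤ 9 — holds.
(8) p = 4 = 4 (first disjunct) — holds.
(9) values 4 < 6 < 15 — holds.
(10) q = 10 is even — holds.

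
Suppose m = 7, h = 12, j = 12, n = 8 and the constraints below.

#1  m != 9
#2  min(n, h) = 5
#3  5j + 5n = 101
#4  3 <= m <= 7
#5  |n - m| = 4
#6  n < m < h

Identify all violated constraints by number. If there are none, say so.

No — constraints 2, 3, 5, and 6 are not satisfied.

#1 m = 7, and 7 ≠ 9 — satisfied.
#2 min(8, 12) = 8, not 5 — violated.
#3 5j + 5n = 5(12) + 5(8) = 100, not 101 — violated.
#4 m = 7 lies in [3, 7] — satisfied.
#5 |8 - 7| = 1, not 4 — violated.
#6 values 8, 7, 12; n = 8 is not < m = 7 — violated.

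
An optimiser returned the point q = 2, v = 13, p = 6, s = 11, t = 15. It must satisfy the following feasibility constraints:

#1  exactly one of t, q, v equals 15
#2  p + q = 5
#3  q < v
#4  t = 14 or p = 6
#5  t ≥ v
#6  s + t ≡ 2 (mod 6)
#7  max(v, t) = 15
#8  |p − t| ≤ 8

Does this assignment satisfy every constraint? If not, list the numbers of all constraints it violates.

No — constraints 2 and 8 are not satisfied.

#1 t=15, q=2, v=13; 1 of them equals 15 — OK.
#2 p + q = 6 + 2 = 8, not 5 — violated.
#3 q = 2, v = 13; 2 < 13 — OK.
#4 t = 15 ≠ 14, but p = 6 = 6 (second disjunct) — OK.
#5 t = 15, v = 13; 15 ≥ 13 — OK.
#6 s + t = 26; 26 mod 6 = 2 — OK.
#7 max(13, 15) = 15 — OK.
#8 |6 − 15| = 9; 9 > 8, exceeds bound 8 — violated.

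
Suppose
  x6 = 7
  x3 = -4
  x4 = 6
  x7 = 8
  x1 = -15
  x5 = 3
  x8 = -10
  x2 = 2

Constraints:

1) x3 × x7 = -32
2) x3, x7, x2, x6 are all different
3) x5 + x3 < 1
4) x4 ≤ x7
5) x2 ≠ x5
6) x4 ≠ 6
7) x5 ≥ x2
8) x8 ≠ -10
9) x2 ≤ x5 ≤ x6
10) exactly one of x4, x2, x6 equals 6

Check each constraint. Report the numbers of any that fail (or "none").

1) x3 × x7 = -4 × 8 = -32  yes
2) values -4, 8, 2, 7 are pairwise distinct  yes
3) x5 + x3 = 3 + (-4) = -1; -1 < 1  yes
4) x4 = 6, x7 = 8; 6 ≤ 8  yes
5) x2 = 2, x5 = 3; distinct  yes
6) x4 = 6, but 6 is required to differ  no
7) x5 = 3, x2 = 2; 3 ≥ 2  yes
8) x8 = -10, but -10 is required to differ  no
9) values 2 ≤ 3 ≤ 7  yes
10) x4=6, x2=2, x6=7; 1 of them equals 6  yes

Constraints 6, 8 do not hold.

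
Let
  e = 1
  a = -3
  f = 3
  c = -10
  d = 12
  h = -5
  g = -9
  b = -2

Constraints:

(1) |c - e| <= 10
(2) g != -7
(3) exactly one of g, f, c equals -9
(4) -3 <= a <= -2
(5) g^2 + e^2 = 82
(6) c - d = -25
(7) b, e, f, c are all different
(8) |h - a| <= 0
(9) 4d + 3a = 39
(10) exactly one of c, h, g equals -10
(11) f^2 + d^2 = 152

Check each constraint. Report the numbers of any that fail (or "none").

No — constraints 1, 6, 8, and 11 are not satisfied.

(1) |-10 - 1| = 11; 11 > 10, exceeds bound 10 — violated.
(2) g = -9, and -9 ≠ -7 — satisfied.
(3) g=-9, f=3, c=-10; 1 of them equals -9 — satisfied.
(4) a = -3 lies in [-3, -2] — satisfied.
(5) g^2 + e^2 = (-9)^2 + 1^2 = 81 + 1 = 82 — satisfied.
(6) c - d = -10 - 12 = -22, not -25 — violated.
(7) values -2, 1, 3, -10 are pairwise distinct — satisfied.
(8) |-5 - (-3)| = 2; 2 > 0, exceeds bound 0 — violated.
(9) 4d + 3a = 4(12) + 3(-3) = 39 — satisfied.
(10) c=-10, h=-5, g=-9; 1 of them equals -10 — satisfied.
(11) f^2 + d^2 = 3^2 + 12^2 = 9 + 144 = 153, not 152 — violated.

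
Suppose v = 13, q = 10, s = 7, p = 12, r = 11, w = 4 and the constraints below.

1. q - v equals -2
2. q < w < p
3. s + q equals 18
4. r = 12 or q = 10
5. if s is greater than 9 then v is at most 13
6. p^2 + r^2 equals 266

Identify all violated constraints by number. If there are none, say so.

1. q - v = 10 - 13 = -3, not -2  ✘
2. values 10, 4, 12; q = 10 is not < w = 4  ✘
3. s + q = 7 + 10 = 17, not 18  ✘
4. r = 11 ≠ 12, but q = 10 = 10 (second disjunct)  ✔
5. s = 7, not > 9; antecedent false, conditional vacuously true  ✔
6. p^2 + r^2 = 12^2 + 11^2 = 144 + 121 = 265, not 266  ✘

Violated: 1, 2, 3, and 6.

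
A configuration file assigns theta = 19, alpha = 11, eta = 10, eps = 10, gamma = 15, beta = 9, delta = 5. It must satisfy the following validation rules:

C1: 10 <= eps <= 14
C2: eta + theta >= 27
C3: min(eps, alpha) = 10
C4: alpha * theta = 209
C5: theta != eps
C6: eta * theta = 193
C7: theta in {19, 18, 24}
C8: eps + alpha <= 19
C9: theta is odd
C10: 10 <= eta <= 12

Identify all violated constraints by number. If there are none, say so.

C1: eps = 10 lies in [10, 14] — OK.
C2: eta + theta = 10 + 19 = 29; 29 ≥ 27 — OK.
C3: min(10, 11) = 10 — OK.
C4: alpha * theta = 11 * 19 = 209 — OK.
C5: theta = 19, eps = 10; distinct — OK.
C6: eta * theta = 10 * 19 = 190, not 193 — violated.
C7: theta = 19 is in {19, 18, 24} — OK.
C8: eps + alpha = 10 + 11 = 21; 21 > 19, bound 19 not met — violated.
C9: theta = 19 is odd — OK.
C10: eta = 10 lies in [10, 12] — OK.

Constraints 6, 8 do not hold.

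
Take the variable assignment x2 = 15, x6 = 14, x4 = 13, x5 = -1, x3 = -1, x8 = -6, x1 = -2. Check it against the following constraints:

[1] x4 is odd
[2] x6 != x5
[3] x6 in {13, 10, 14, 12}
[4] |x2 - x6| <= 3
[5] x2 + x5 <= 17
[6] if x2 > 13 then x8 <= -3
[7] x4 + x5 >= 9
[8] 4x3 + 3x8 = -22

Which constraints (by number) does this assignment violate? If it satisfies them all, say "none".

None — every constraint holds.

[1] x4 = 13 is odd — OK.
[2] x6 = 14, x5 = -1; distinct — OK.
[3] x6 = 14 is in {13, 10, 14, 12} — OK.
[4] |15 - 14| = 1; 1 ≤ 3 — OK.
[5] x2 + x5 = 15 + (-1) = 14; 14 ≤ 17 — OK.
[6] x2 = 15 > 13, so we need x8 ≤ -3; x8 = -6 ≤ -3 — OK.
[7] x4 + x5 = 13 + (-1) = 12; 12 ≥ 9 — OK.
[8] 4x3 + 3x8 = 4(-1) + 3(-6) = -22 — OK.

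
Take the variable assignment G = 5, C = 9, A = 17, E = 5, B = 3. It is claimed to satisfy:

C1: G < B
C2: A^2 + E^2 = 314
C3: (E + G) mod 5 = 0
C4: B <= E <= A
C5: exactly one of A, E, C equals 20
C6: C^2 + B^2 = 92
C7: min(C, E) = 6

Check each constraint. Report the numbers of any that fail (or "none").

C1: G = 5, B = 3; 5 ≥ 3 (want <) — violated.
C2: A^2 + E^2 = 17^2 + 5^2 = 289 + 25 = 314 — OK.
C3: E + G = 10; 10 mod 5 = 0 — OK.
C4: values 3 <= 5 <= 17 — OK.
C5: A=17, E=5, C=9; 0 of them equal 20, not exactly one — violated.
C6: C^2 + B^2 = 9^2 + 3^2 = 81 + 9 = 90, not 92 — violated.
C7: min(9, 5) = 5, not 6 — violated.

No — constraints 1, 5, 6, 7 are not satisfied.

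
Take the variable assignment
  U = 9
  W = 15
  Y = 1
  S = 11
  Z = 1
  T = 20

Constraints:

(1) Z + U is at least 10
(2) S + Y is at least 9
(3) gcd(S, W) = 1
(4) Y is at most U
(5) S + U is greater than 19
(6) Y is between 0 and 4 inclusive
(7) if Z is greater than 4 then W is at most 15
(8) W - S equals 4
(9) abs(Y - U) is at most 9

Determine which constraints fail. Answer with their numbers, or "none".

(1) Z + U = 1 + 9 = 10; 10 ≥ 10 — satisfied.
(2) S + Y = 11 + 1 = 12; 12 ≥ 9 — satisfied.
(3) gcd(11, 15) = 1 — satisfied.
(4) Y = 1, U = 9; 1 ≤ 9 — satisfied.
(5) S + U = 11 + 9 = 20; 20 > 19 — satisfied.
(6) Y = 1 lies in [0, 4] — satisfied.
(7) Z = 1, not > 4; antecedent false, conditional vacuously true — satisfied.
(8) W - S = 15 - 11 = 4 — satisfied.
(9) abs(1 - 9) = 8; 8 ≤ 9 — satisfied.

All constraints are satisfied.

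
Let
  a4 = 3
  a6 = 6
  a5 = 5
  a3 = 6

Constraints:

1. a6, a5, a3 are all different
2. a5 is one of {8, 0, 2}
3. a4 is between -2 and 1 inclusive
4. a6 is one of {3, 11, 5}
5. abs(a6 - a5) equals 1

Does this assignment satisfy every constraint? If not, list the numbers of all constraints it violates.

1. a6 = a3 = 6, not all different  no
2. a5 = 5 is not in {8, 0, 2}  no
3. a4 = 3 is outside [-2, 1]  no
4. a6 = 6 is not in {3, 11, 5}  no
5. abs(6 - 5) = 1  yes

Constraints 1, 2, 3, and 4 are violated.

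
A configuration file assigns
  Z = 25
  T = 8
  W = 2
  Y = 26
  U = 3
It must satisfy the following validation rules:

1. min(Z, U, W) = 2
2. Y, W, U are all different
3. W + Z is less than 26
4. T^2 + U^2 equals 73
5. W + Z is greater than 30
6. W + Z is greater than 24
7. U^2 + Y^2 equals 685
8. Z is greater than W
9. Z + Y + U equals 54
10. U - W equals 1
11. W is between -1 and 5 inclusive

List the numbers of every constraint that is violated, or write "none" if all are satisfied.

Violated: 3 and 5.

1. min(25, 3, 2) = 2 — satisfied.
2. values 26, 2, 3 are pairwise distinct — satisfied.
3. W + Z = 2 + 25 = 27; 27 ≥ 26, bound 26 not met — violated.
4. T^2 + U^2 = 8^2 + 3^2 = 64 + 9 = 73 — satisfied.
5. W + Z = 2 + 25 = 27; 27 ≤ 30, bound 30 not met — violated.
6. W + Z = 2 + 25 = 27; 27 > 24 — satisfied.
7. U^2 + Y^2 = 3^2 + 26^2 = 9 + 676 = 685 — satisfied.
8. Z = 25, W = 2; 25 > 2 — satisfied.
9. Z + Y + U = 25 + 26 + 3 = 54 — satisfied.
10. U - W = 3 - 2 = 1 — satisfied.
11. W = 2 lies in [-1, 5] — satisfied.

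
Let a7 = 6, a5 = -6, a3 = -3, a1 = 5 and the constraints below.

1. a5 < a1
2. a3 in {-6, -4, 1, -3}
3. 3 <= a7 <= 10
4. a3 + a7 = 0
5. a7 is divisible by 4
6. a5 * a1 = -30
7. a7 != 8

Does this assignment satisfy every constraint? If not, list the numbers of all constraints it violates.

1. a5 = -6, a1 = 5; -6 < 5 — OK.
2. a3 = -3 is in {-6, -4, 1, -3} — OK.
3. a7 = 6 lies in [3, 10] — OK.
4. a3 + a7 = -3 + 6 = 3, not 0 — violated.
5. 6 = 4*1 + 2, so 4 does not divide 6 — violated.
6. a5 * a1 = -6 * 5 = -30 — OK.
7. a7 = 6, and 6 ≠ 8 — OK.

Constraints 4 and 5 do not hold.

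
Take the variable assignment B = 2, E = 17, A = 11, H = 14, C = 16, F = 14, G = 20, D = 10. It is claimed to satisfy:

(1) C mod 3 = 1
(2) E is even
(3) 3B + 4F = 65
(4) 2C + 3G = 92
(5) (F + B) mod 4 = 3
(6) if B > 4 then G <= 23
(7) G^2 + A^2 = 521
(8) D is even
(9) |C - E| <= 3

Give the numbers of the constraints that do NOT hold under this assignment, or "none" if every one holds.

The assignment fails constraints 2, 3, 5.

(1) 16 mod 3 = 1  ✓
(2) E = 17 is odd  ✗
(3) 3B + 4F = 3(2) + 4(14) = 62, not 65  ✗
(4) 2C + 3G = 2(16) + 3(20) = 92  ✓
(5) F + B = 16; 16 mod 4 = 0, not 3  ✗
(6) B = 2, not > 4; antecedent false, conditional vacuously true  ✓
(7) G^2 + A^2 = 20^2 + 11^2 = 400 + 121 = 521  ✓
(8) D = 10 is even  ✓
(9) |16 - 17| = 1; 1 ≤ 3  ✓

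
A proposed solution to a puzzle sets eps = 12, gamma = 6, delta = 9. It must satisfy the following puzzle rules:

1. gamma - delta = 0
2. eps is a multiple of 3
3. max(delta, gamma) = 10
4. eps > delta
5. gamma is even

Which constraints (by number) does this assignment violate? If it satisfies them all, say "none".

1. gamma - delta = 6 - 9 = -3, not 0 — violated.
2. 12 / 3 = 4, so 3 divides 12 — OK.
3. max(9, 6) = 9, not 10 — violated.
4. eps = 12, delta = 9; 12 > 9 — OK.
5. gamma = 6 is even — OK.

Constraints 1, 3 are violated.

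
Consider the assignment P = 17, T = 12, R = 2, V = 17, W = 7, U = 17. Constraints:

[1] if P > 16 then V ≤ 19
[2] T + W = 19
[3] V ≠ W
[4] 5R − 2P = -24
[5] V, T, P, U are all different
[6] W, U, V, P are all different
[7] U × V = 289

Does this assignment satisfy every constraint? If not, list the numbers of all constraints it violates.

Constraints 5, 6 are violated.

[1] P = 17 > 16, so we need V ≤ 19; V = 17 ≤ 19 — holds.
[2] T + W = 12 + 7 = 19 — holds.
[3] V = 17, W = 7; distinct — holds.
[4] 5R − 2P = 5(2) − 2(17) = -24 — holds.
[5] V = P = 17, not all different — fails.
[6] U = V = 17, not all different — fails.
[7] U × V = 17 × 17 = 289 — holds.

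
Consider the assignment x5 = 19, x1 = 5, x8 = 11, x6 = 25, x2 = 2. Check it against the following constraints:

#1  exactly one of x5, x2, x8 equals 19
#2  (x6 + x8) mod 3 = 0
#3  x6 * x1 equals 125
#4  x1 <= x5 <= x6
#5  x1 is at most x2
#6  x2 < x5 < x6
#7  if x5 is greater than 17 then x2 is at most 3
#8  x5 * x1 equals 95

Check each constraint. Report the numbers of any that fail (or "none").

#1 x5=19, x2=2, x8=11; 1 of them equals 19  holds
#2 x6 + x8 = 36; 36 mod 3 = 0  holds
#3 x6 * x1 = 25 * 5 = 125  holds
#4 values 5 <= 19 <= 25  holds
#5 x1 = 5, x2 = 2; 5 > 2 (want ≤)  fails
#6 values 2 < 19 < 25  holds
#7 x5 = 19 > 17, so we need x2 ≤ 3; x2 = 2 ≤ 3  holds
#8 x5 * x1 = 19 * 5 = 95  holds

Constraint 5 does not hold.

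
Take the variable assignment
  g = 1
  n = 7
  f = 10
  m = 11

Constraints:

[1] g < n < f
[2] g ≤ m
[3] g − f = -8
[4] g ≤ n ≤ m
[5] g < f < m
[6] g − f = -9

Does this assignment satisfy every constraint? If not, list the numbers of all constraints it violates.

[1] values 1 < 7 < 10 — OK.
[2] g = 1, m = 11; 1 ≤ 11 — OK.
[3] g − f = 1 − 10 = -9, not -8 — violated.
[4] values 1 ≤ 7 ≤ 11 — OK.
[5] values 1 < 10 < 11 — OK.
[6] g − f = 1 − 10 = -9 — OK.

Constraint 3 does not hold.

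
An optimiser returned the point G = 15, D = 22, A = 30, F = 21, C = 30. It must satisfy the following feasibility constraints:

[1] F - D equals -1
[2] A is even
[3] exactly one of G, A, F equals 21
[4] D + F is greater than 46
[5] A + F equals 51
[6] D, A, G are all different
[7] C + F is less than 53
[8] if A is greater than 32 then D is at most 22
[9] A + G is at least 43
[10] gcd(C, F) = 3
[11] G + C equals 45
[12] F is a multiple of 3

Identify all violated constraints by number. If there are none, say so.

[1] F - D = 21 - 22 = -1  ✓
[2] A = 30 is even  ✓
[3] G=15, A=30, F=21; 1 of them equals 21  ✓
[4] D + F = 22 + 21 = 43; 43 ≤ 46, bound 46 not met  ✗
[5] A + F = 30 + 21 = 51  ✓
[6] values 22, 30, 15 are pairwise distinct  ✓
[7] C + F = 30 + 21 = 51; 51 < 53  ✓
[8] A = 30, not > 32; antecedent false, conditional vacuously true  ✓
[9] A + G = 30 + 15 = 45; 45 ≥ 43  ✓
[10] gcd(30, 21) = 3  ✓
[11] G + C = 15 + 30 = 45  ✓
[12] 21 / 3 = 7, so 3 divides 21  ✓

No — constraint 4 is not satisfied.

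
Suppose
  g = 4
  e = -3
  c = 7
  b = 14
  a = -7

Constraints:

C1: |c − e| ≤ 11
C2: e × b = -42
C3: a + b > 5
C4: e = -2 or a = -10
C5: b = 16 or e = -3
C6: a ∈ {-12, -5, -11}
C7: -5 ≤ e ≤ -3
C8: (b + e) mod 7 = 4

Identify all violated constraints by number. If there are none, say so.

C1: |7 − (-3)| = 10; 10 ≤ 11  true
C2: e × b = -3 × 14 = -42  true
C3: a + b = -7 + 14 = 7; 7 > 5  true
C4: e = -3 ≠ -2 and a = -7 ≠ -10; both disjuncts false  false
C5: b = 14 ≠ 16, but e = -3 = -3 (second disjunct)  true
C6: a = -7 is not in {-12, -5, -11}  false
C7: e = -3 lies in [-5, -3]  true
C8: b + e = 11; 11 mod 7 = 4  true

Constraints 4 and 6 are violated.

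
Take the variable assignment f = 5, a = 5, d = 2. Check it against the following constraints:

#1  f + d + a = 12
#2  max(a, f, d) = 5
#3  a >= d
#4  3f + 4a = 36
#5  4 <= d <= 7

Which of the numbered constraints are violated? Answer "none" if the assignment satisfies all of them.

Violated: 4, 5.

#1 f + d + a = 5 + 2 + 5 = 12 — holds.
#2 max(5, 5, 2) = 5 — holds.
#3 a = 5, d = 2; 5 ≥ 2 — holds.
#4 3f + 4a = 3(5) + 4(5) = 35, not 36 — fails.
#5 d = 2 is outside [4, 7] — fails.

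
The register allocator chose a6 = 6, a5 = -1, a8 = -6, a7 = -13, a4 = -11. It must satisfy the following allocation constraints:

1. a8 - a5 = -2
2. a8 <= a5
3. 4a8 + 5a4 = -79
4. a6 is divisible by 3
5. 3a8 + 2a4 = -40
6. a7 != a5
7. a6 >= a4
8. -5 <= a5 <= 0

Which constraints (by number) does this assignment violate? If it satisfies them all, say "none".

1. a8 - a5 = -6 - (-1) = -5, not -2  ✘
2. a8 = -6, a5 = -1; -6 ≤ -1  ✔
3. 4a8 + 5a4 = 4(-6) + 5(-11) = -79  ✔
4. 6 / 3 = 2, so 3 divides 6  ✔
5. 3a8 + 2a4 = 3(-6) + 2(-11) = -40  ✔
6. a7 = -13, a5 = -1; distinct  ✔
7. a6 = 6, a4 = -11; 6 ≥ -11  ✔
8. a5 = -1 lies in [-5, 0]  ✔

No — constraint 1 is not satisfied.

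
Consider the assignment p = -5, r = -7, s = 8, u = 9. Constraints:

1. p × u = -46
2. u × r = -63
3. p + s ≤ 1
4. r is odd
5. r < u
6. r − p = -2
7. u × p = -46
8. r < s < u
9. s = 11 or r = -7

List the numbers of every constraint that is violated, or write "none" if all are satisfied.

Violated: 1, 3, and 7.

1. p × u = -5 × 9 = -45, not -46 — does not hold.
2. u × r = 9 × (-7) = -63 — holds.
3. p + s = -5 + 8 = 3; 3 > 1, bound 1 not met — does not hold.
4. r = -7 is odd — holds.
5. r = -7, u = 9; -7 < 9 — holds.
6. r − p = -7 − (-5) = -2 — holds.
7. u × p = 9 × (-5) = -45, not -46 — does not hold.
8. values -7 < 8 < 9 — holds.
9. s = 8 ≠ 11, but r = -7 = -7 (second disjunct) — holds.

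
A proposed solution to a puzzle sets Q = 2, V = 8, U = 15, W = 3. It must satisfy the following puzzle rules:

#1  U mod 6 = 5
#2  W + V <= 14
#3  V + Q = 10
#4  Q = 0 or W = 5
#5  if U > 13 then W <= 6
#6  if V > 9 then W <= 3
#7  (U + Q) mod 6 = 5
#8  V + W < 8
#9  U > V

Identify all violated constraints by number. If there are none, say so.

#1 15 mod 6 = 3, not 5  ✘
#2 W + V = 3 + 8 = 11; 11 ≤ 14  ✔
#3 V + Q = 8 + 2 = 10  ✔
#4 Q = 2 ≠ 0 and W = 3 ≠ 5; both disjuncts false  ✘
#5 U = 15 > 13, so we need W ≤ 6; W = 3 ≤ 6  ✔
#6 V = 8, not > 9; antecedent false, conditional vacuously true  ✔
#7 U + Q = 17; 17 mod 6 = 5  ✔
#8 V + W = 8 + 3 = 11; 11 ≥ 8, bound 8 not met  ✘
#9 U = 15, V = 8; 15 > 8  ✔

No — constraints 1, 4, 8 are not satisfied.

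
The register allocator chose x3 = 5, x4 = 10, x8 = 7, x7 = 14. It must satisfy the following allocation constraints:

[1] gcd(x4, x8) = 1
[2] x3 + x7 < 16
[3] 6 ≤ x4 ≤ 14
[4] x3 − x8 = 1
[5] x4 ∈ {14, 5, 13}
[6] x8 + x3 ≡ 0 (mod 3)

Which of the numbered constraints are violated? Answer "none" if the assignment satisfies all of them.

[1] gcd(10, 7) = 1 — holds.
[2] x3 + x7 = 5 + 14 = 19; 19 ≥ 16, bound 16 not met — fails.
[3] x4 = 10 lies in [6, 14] — holds.
[4] x3 − x8 = 5 − 7 = -2, not 1 — fails.
[5] x4 = 10 is not in {14, 5, 13} — fails.
[6] x8 + x3 = 12; 12 mod 3 = 0 — holds.

The assignment fails constraints 2, 4, 5.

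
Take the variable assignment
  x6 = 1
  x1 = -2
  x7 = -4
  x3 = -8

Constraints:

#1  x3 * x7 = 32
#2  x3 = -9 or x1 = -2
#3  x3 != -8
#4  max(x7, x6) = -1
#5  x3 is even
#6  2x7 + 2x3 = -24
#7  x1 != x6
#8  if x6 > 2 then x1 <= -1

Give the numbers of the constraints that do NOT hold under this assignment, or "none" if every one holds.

Constraints 3, 4 do not hold.

#1 x3 * x7 = -8 * (-4) = 32  yes
#2 x3 = -8 ≠ -9, but x1 = -2 = -2 (second disjunct)  yes
#3 x3 = -8, but -8 is required to differ  no
#4 max(-4, 1) = 1, not -1  no
#5 x3 = -8 is even  yes
#6 2x7 + 2x3 = 2(-4) + 2(-8) = -24  yes
#7 x1 = -2, x6 = 1; distinct  yes
#8 x6 = 1, not > 2; antecedent false, conditional vacuously true  yes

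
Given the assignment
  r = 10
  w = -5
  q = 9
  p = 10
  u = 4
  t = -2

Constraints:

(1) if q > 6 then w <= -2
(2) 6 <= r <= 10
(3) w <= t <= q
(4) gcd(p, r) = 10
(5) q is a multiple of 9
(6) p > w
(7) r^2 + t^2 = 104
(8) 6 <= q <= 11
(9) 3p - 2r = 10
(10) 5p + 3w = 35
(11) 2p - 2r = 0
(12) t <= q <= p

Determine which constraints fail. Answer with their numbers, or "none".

No violations.

(1) q = 9 > 6, so we need w ≤ -2; w = -5 ≤ -2  yes
(2) r = 10 lies in [6, 10]  yes
(3) values -5 <= -2 <= 9  yes
(4) gcd(10, 10) = 10  yes
(5) 9 / 9 = 1, so 9 divides 9  yes
(6) p = 10, w = -5; 10 > -5  yes
(7) r^2 + t^2 = 10^2 + (-2)^2 = 100 + 4 = 104  yes
(8) q = 9 lies in [6, 11]  yes
(9) 3p - 2r = 3(10) - 2(10) = 10  yes
(10) 5p + 3w = 5(10) + 3(-5) = 35  yes
(11) 2p - 2r = 2(10) - 2(10) = 0  yes
(12) values -2 <= 9 <= 10  yes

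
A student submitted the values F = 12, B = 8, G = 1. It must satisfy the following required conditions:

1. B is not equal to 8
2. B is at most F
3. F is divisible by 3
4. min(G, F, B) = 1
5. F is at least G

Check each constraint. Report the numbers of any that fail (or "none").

1. B = 8, but 8 is required to differ — does not hold.
2. B = 8, F = 12; 8 ≤ 12 — holds.
3. 12 / 3 = 4, so 3 divides 12 — holds.
4. min(1, 12, 8) = 1 — holds.
5. F = 12, G = 1; 12 ≥ 1 — holds.

The assignment fails constraint 1.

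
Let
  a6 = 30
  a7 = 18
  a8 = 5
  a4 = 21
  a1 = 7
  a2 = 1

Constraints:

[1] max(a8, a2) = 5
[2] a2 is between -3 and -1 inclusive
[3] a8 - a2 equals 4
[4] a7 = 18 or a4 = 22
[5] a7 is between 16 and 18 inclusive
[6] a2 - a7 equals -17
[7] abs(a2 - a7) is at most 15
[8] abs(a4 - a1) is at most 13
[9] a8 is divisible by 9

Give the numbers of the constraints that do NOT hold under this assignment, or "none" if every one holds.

[1] max(5, 1) = 5  ✔
[2] a2 = 1 is outside [-3, -1]  ✘
[3] a8 - a2 = 5 - 1 = 4  ✔
[4] a7 = 18 = 18 (first disjunct)  ✔
[5] a7 = 18 lies in [16, 18]  ✔
[6] a2 - a7 = 1 - 18 = -17  ✔
[7] abs(1 - 18) = 17; 17 > 15, exceeds bound 15  ✘
[8] abs(21 - 7) = 14; 14 > 13, exceeds bound 13  ✘
[9] 5 = 9*0 + 5, so 9 does not divide 5  ✘

No — constraints 2, 7, 8, 9 are not satisfied.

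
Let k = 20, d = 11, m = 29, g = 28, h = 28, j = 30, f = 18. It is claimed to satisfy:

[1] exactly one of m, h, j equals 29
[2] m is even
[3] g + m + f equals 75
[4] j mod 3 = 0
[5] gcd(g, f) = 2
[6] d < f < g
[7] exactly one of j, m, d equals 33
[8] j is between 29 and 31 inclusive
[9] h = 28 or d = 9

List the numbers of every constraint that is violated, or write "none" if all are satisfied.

[1] m=29, h=28, j=30; 1 of them equals 29  ✓
[2] m = 29 is odd  ✗
[3] g + m + f = 28 + 29 + 18 = 75  ✓
[4] 30 mod 3 = 0  ✓
[5] gcd(28, 18) = 2  ✓
[6] values 11 < 18 < 28  ✓
[7] j=30, m=29, d=11; 0 of them equal 33, not exactly one  ✗
[8] j = 30 lies in [29, 31]  ✓
[9] h = 28 = 28 (first disjunct)  ✓

Violated: 2 and 7.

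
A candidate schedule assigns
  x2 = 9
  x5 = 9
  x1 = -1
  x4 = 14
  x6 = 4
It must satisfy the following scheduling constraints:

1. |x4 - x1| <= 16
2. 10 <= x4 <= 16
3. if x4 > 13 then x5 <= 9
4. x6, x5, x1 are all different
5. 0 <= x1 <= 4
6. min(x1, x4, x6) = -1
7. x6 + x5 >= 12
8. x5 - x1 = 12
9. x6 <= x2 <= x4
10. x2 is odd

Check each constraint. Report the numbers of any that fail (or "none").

Constraints 5 and 8 do not hold.

1. |14 - (-1)| = 15; 15 ≤ 16 — holds.
2. x4 = 14 lies in [10, 16] — holds.
3. x4 = 14 > 13, so we need x5 ≤ 9; x5 = 9 ≤ 9 — holds.
4. values 4, 9, -1 are pairwise distinct — holds.
5. x1 = -1 is outside [0, 4] — does not hold.
6. min(-1, 14, 4) = -1 — holds.
7. x6 + x5 = 4 + 9 = 13; 13 ≥ 12 — holds.
8. x5 - x1 = 9 - (-1) = 10, not 12 — does not hold.
9. values 4 <= 9 <= 14 — holds.
10. x2 = 9 is odd — holds.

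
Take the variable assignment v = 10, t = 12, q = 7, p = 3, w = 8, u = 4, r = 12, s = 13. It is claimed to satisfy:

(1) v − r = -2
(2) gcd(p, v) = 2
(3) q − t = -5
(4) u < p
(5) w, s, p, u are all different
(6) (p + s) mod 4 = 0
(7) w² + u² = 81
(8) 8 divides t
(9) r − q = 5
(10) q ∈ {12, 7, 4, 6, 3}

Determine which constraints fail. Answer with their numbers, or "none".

(1) v − r = 10 − 12 = -2 — OK.
(2) gcd(3, 10) = 1, not 2 — violated.
(3) q − t = 7 − 12 = -5 — OK.
(4) u = 4, p = 3; 4 ≥ 3 (want <) — violated.
(5) values 8, 13, 3, 4 are pairwise distinct — OK.
(6) p + s = 16; 16 mod 4 = 0 — OK.
(7) w² + u² = 8² + 4² = 64 + 16 = 80, not 81 — violated.
(8) 12 = 8×1 + 4, so 8 does not divide 12 — violated.
(9) r − q = 12 − 7 = 5 — OK.
(10) q = 7 is in {12, 7, 4, 6, 3} — OK.

Constraints 2, 4, 7, and 8 are violated.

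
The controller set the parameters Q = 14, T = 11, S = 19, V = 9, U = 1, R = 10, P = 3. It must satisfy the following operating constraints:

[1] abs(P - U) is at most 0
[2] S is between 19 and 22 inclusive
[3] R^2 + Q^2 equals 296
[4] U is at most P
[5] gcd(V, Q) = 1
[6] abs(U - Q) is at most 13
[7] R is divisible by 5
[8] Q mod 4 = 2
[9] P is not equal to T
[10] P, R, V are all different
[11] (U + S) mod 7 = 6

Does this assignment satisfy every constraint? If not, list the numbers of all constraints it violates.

Violated: 1.

[1] abs(3 - 1) = 2; 2 > 0, exceeds bound 0  no
[2] S = 19 lies in [19, 22]  yes
[3] R^2 + Q^2 = 10^2 + 14^2 = 100 + 196 = 296  yes
[4] U = 1, P = 3; 1 ≤ 3  yes
[5] gcd(9, 14) = 1  yes
[6] abs(1 - 14) = 13; 13 ≤ 13  yes
[7] 10 / 5 = 2, so 5 divides 10  yes
[8] 14 mod 4 = 2  yes
[9] P = 3, T = 11; distinct  yes
[10] values 3, 10, 9 are pairwise distinct  yes
[11] U + S = 20; 20 mod 7 = 6  yes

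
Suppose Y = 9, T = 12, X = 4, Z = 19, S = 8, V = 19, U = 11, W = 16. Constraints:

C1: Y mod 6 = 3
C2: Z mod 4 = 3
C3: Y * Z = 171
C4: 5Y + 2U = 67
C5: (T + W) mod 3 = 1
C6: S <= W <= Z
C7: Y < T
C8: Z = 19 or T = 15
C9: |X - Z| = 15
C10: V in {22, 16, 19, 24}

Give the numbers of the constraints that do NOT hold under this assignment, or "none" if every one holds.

C1: 9 mod 6 = 3 — satisfied.
C2: 19 mod 4 = 3 — satisfied.
C3: Y * Z = 9 * 19 = 171 — satisfied.
C4: 5Y + 2U = 5(9) + 2(11) = 67 — satisfied.
C5: T + W = 28; 28 mod 3 = 1 — satisfied.
C6: values 8 <= 16 <= 19 — satisfied.
C7: Y = 9, T = 12; 9 < 12 — satisfied.
C8: Z = 19 = 19 (first disjunct) — satisfied.
C9: |4 - 19| = 15 — satisfied.
C10: V = 19 is in {22, 16, 19, 24} — satisfied.

All constraints are satisfied.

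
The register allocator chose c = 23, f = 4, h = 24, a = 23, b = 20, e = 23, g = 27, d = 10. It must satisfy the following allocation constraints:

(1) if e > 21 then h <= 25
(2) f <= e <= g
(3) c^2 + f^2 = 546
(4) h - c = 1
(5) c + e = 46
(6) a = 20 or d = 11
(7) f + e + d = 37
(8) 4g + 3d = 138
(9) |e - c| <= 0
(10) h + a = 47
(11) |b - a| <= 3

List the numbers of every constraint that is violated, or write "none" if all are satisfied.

No — constraints 3 and 6 are not satisfied.

(1) e = 23 > 21, so we need h ≤ 25; h = 24 ≤ 25 — holds.
(2) values 4 <= 23 <= 27 — holds.
(3) c^2 + f^2 = 23^2 + 4^2 = 529 + 16 = 545, not 546 — fails.
(4) h - c = 24 - 23 = 1 — holds.
(5) c + e = 23 + 23 = 46 — holds.
(6) a = 23 ≠ 20 and d = 10 ≠ 11; both disjuncts false — fails.
(7) f + e + d = 4 + 23 + 10 = 37 — holds.
(8) 4g + 3d = 4(27) + 3(10) = 138 — holds.
(9) |23 - 23| = 0; 0 ≤ 0 — holds.
(10) h + a = 24 + 23 = 47 — holds.
(11) |20 - 23| = 3; 3 ≤ 3 — holds.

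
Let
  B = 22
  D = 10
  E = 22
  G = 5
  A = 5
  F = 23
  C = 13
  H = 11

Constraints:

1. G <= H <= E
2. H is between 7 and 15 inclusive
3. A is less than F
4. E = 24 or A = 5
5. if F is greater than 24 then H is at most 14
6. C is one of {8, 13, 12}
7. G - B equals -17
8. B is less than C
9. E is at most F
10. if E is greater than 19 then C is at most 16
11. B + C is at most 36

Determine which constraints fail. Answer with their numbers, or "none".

1. values 5 <= 11 <= 22  yes
2. H = 11 lies in [7, 15]  yes
3. A = 5, F = 23; 5 < 23  yes
4. E = 22 ≠ 24, but A = 5 = 5 (second disjunct)  yes
5. F = 23, not > 24; antecedent false, conditional vacuously true  yes
6. C = 13 is in {8, 13, 12}  yes
7. G - B = 5 - 22 = -17  yes
8. B = 22, C = 13; 22 ≥ 13 (want <)  no
9. E = 22, F = 23; 22 ≤ 23  yes
10. E = 22 > 19, so we need C ≤ 16; C = 13 ≤ 16  yes
11. B + C = 22 + 13 = 35; 35 ≤ 36  yes

Constraint 8 does not hold.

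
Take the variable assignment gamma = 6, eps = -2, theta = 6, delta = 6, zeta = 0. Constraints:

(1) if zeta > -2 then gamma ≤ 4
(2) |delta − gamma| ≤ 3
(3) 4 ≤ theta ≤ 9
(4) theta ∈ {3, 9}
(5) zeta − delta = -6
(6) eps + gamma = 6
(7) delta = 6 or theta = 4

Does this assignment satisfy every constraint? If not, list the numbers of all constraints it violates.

(1) zeta = 0 > -2, so we need gamma ≤ 4; but gamma = 6 > 4 — fails.
(2) |6 − 6| = 0; 0 ≤ 3 — holds.
(3) theta = 6 lies in [4, 9] — holds.
(4) theta = 6 is not in {3, 9} — fails.
(5) zeta − delta = 0 − 6 = -6 — holds.
(6) eps + gamma = -2 + 6 = 4, not 6 — fails.
(7) delta = 6 = 6 (first disjunct) — holds.

The assignment fails constraints 1, 4, 6.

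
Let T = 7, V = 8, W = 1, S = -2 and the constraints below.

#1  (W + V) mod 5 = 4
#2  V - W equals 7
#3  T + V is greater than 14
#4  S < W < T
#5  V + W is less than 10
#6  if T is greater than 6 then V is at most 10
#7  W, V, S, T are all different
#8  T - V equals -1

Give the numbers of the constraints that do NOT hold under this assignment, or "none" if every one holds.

Yes — all constraints hold.

#1 W + V = 9; 9 mod 5 = 4 — holds.
#2 V - W = 8 - 1 = 7 — holds.
#3 T + V = 7 + 8 = 15; 15 > 14 — holds.
#4 values -2 < 1 < 7 — holds.
#5 V + W = 8 + 1 = 9; 9 < 10 — holds.
#6 T = 7 > 6, so we need V ≤ 10; V = 8 ≤ 10 — holds.
#7 values 1, 8, -2, 7 are pairwise distinct — holds.
#8 T - V = 7 - 8 = -1 — holds.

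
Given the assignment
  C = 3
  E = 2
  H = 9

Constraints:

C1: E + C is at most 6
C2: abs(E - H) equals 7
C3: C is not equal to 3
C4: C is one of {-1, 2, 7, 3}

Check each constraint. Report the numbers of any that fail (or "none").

C1: E + C = 2 + 3 = 5; 5 ≤ 6 — holds.
C2: abs(2 - 9) = 7 — holds.
C3: C = 3, but 3 is required to differ — fails.
C4: C = 3 is in {-1, 2, 7, 3} — holds.

Constraint 3 does not hold.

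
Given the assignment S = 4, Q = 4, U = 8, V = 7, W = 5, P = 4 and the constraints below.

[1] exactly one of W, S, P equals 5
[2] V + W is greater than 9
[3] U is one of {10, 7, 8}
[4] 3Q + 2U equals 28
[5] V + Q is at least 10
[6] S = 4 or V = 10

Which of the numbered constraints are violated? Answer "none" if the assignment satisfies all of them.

[1] W=5, S=4, P=4; 1 of them equals 5  ✔
[2] V + W = 7 + 5 = 12; 12 > 9  ✔
[3] U = 8 is in {10, 7, 8}  ✔
[4] 3Q + 2U = 3(4) + 2(8) = 28  ✔
[5] V + Q = 7 + 4 = 11; 11 ≥ 10  ✔
[6] S = 4 = 4 (first disjunct)  ✔

The assignment satisfies every constraint.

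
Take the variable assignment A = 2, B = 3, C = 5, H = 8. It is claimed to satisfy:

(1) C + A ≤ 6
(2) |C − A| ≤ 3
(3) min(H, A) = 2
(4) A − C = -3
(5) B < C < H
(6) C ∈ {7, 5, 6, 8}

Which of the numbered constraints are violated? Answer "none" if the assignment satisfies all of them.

(1) C + A = 5 + 2 = 7; 7 > 6, bound 6 not met — fails.
(2) |5 − 2| = 3; 3 ≤ 3 — holds.
(3) min(8, 2) = 2 — holds.
(4) A − C = 2 − 5 = -3 — holds.
(5) values 3 < 5 < 8 — holds.
(6) C = 5 is in {7, 5, 6, 8} — holds.

Constraint 1 does not hold.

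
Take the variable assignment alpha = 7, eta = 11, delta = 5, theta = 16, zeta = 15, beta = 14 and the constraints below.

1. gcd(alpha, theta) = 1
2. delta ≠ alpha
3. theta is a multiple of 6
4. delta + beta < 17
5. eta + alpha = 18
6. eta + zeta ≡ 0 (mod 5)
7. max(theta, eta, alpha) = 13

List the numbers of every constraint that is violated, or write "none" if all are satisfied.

Violated: 3, 4, 6, 7.

1. gcd(7, 16) = 1 — satisfied.
2. delta = 5, alpha = 7; distinct — satisfied.
3. 16 = 6×2 + 4, so 6 does not divide 16 — violated.
4. delta + beta = 5 + 14 = 19; 19 ≥ 17, bound 17 not met — violated.
5. eta + alpha = 11 + 7 = 18 — satisfied.
6. eta + zeta = 26; 26 mod 5 = 1, not 0 — violated.
7. max(16, 11, 7) = 16, not 13 — violated.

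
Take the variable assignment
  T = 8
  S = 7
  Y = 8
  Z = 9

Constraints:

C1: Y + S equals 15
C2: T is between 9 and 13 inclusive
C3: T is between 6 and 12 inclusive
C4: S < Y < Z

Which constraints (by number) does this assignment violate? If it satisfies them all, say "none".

Constraint 2 does not hold.

C1: Y + S = 8 + 7 = 15  ✓
C2: T = 8 is outside [9, 13]  ✗
C3: T = 8 lies in [6, 12]  ✓
C4: values 7 < 8 < 9  ✓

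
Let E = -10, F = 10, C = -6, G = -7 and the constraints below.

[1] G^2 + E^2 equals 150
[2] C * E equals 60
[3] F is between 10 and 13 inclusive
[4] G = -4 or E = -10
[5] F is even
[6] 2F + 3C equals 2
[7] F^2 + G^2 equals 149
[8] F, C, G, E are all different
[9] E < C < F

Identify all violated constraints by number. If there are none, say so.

[1] G^2 + E^2 = (-7)^2 + (-10)^2 = 49 + 100 = 149, not 150  fails
[2] C * E = -6 * (-10) = 60  holds
[3] F = 10 lies in [10, 13]  holds
[4] G = -7 ≠ -4, but E = -10 = -10 (second disjunct)  holds
[5] F = 10 is even  holds
[6] 2F + 3C = 2(10) + 3(-6) = 2  holds
[7] F^2 + G^2 = 10^2 + (-7)^2 = 100 + 49 = 149  holds
[8] values 10, -6, -7, -10 are pairwise distinct  holds
[9] values -10 < -6 < 10  holds

Violated: 1.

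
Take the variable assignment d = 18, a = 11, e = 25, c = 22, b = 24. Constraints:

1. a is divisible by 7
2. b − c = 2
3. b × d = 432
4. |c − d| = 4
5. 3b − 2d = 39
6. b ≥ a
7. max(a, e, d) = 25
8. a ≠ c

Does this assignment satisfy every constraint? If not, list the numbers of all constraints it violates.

1. 11 = 7×1 + 4, so 7 does not divide 11 — violated.
2. b − c = 24 − 22 = 2 — OK.
3. b × d = 24 × 18 = 432 — OK.
4. |22 − 18| = 4 — OK.
5. 3b − 2d = 3(24) − 2(18) = 36, not 39 — violated.
6. b = 24, a = 11; 24 ≥ 11 — OK.
7. max(11, 25, 18) = 25 — OK.
8. a = 11, c = 22; distinct — OK.

Constraints 1 and 5 are violated.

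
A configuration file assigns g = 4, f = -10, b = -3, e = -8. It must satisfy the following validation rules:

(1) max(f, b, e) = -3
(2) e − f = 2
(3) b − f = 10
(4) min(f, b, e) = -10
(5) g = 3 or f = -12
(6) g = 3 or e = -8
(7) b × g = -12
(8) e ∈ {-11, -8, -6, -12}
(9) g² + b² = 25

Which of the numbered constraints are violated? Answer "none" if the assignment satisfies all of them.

(1) max(-10, -3, -8) = -3 — satisfied.
(2) e − f = -8 − (-10) = 2 — satisfied.
(3) b − f = -3 − (-10) = 7, not 10 — violated.
(4) min(-10, -3, -8) = -10 — satisfied.
(5) g = 4 ≠ 3 and f = -10 ≠ -12; both disjuncts false — violated.
(6) g = 4 ≠ 3, but e = -8 = -8 (second disjunct) — satisfied.
(7) b × g = -3 × 4 = -12 — satisfied.
(8) e = -8 is in {-11, -8, -6, -12} — satisfied.
(9) g² + b² = 4² + (-3)² = 16 + 9 = 25 — satisfied.

Constraints 3 and 5 are violated.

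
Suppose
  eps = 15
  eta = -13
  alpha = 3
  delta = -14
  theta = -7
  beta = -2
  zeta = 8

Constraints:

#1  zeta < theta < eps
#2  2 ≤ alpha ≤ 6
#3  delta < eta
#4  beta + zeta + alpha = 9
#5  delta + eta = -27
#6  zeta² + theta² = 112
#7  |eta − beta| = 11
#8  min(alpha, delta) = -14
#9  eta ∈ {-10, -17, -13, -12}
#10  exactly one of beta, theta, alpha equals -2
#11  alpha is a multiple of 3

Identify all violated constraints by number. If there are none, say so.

Constraints 1, 6 are violated.

#1 values 8, -7, 15; zeta = 8 is not < theta = -7 — violated.
#2 alpha = 3 lies in [2, 6] — OK.
#3 delta = -14, eta = -13; -14 < -13 — OK.
#4 beta + zeta + alpha = -2 + 8 + 3 = 9 — OK.
#5 delta + eta = -14 + (-13) = -27 — OK.
#6 zeta² + theta² = 8² + (-7)² = 64 + 49 = 113, not 112 — violated.
#7 |-13 − (-2)| = 11 — OK.
#8 min(3, -14) = -14 — OK.
#9 eta = -13 is in {-10, -17, -13, -12} — OK.
#10 beta=-2, theta=-7, alpha=3; 1 of them equals -2 — OK.
#11 3 / 3 = 1, so 3 divides 3 — OK.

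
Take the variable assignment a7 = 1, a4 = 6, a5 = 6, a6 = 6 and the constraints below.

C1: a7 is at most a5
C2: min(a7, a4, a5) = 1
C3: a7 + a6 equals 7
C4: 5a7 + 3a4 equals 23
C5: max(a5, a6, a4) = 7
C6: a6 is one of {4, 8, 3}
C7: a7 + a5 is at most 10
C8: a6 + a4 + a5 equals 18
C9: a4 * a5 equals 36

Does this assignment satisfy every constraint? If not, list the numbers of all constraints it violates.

C1: a7 = 1, a5 = 6; 1 ≤ 6  ✔
C2: min(1, 6, 6) = 1  ✔
C3: a7 + a6 = 1 + 6 = 7  ✔
C4: 5a7 + 3a4 = 5(1) + 3(6) = 23  ✔
C5: max(6, 6, 6) = 6, not 7  ✘
C6: a6 = 6 is not in {4, 8, 3}  ✘
C7: a7 + a5 = 1 + 6 = 7; 7 ≤ 10  ✔
C8: a6 + a4 + a5 = 6 + 6 + 6 = 18  ✔
C9: a4 * a5 = 6 * 6 = 36  ✔

Constraints 5 and 6 do not hold.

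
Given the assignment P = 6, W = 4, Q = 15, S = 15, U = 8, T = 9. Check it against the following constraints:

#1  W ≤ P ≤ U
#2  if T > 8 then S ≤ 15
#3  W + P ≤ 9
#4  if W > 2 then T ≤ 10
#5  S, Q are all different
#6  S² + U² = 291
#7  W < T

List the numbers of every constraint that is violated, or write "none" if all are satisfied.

#1 values 4 ≤ 6 ≤ 8 — satisfied.
#2 T = 9 > 8, so we need S ≤ 15; S = 15 ≤ 15 — satisfied.
#3 W + P = 4 + 6 = 10; 10 > 9, bound 9 not met — violated.
#4 W = 4 > 2, so we need T ≤ 10; T = 9 ≤ 10 — satisfied.
#5 S = Q = 15, not all different — violated.
#6 S² + U² = 15² + 8² = 225 + 64 = 289, not 291 — violated.
#7 W = 4, T = 9; 4 < 9 — satisfied.

Constraints 3, 5, and 6 are violated.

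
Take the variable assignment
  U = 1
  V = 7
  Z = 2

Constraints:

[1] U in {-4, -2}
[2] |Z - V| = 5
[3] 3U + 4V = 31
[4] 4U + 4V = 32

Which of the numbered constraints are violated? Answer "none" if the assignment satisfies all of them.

[1] U = 1 is not in {-4, -2}  fails
[2] |2 - 7| = 5  holds
[3] 3U + 4V = 3(1) + 4(7) = 31  holds
[4] 4U + 4V = 4(1) + 4(7) = 32  holds

Constraint 1 does not hold.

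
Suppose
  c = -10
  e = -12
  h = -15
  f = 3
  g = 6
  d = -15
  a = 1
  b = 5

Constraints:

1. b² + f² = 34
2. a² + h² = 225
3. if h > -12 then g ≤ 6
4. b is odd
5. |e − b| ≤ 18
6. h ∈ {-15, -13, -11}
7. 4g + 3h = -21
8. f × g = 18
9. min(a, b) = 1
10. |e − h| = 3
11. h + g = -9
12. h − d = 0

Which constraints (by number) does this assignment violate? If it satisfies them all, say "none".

1. b² + f² = 5² + 3² = 25 + 9 = 34 — OK.
2. a² + h² = 1² + (-15)² = 1 + 225 = 226, not 225 — violated.
3. h = -15, not > -12; antecedent false, conditional vacuously true — OK.
4. b = 5 is odd — OK.
5. |-12 − 5| = 17; 17 ≤ 18 — OK.
6. h = -15 is in {-15, -13, -11} — OK.
7. 4g + 3h = 4(6) + 3(-15) = -21 — OK.
8. f × g = 3 × 6 = 18 — OK.
9. min(1, 5) = 1 — OK.
10. |-12 − (-15)| = 3 — OK.
11. h + g = -15 + 6 = -9 — OK.
12. h − d = -15 − (-15) = 0 — OK.

No — constraint 2 is not satisfied.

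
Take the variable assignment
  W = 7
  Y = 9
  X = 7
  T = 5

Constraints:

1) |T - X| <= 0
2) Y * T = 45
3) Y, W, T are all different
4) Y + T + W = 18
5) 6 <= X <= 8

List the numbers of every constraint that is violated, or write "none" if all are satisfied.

1) |5 - 7| = 2; 2 > 0, exceeds bound 0 — violated.
2) Y * T = 9 * 5 = 45 — OK.
3) values 9, 7, 5 are pairwise distinct — OK.
4) Y + T + W = 9 + 5 + 7 = 21, not 18 — violated.
5) X = 7 lies in [6, 8] — OK.

Violated: 1 and 4.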